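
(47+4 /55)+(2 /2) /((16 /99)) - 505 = -397531 /880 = -451.74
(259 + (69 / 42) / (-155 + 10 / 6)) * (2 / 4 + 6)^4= 2071158037 / 4480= 462312.06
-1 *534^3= -152273304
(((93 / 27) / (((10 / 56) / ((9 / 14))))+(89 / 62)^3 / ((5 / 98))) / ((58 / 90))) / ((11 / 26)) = 4906002933 / 19006658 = 258.12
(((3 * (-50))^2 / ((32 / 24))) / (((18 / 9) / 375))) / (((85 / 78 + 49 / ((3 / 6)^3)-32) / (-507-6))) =-25321359375 / 5633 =-4495181.85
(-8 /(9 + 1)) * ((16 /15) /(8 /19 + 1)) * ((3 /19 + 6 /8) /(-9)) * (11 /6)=2024 /18225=0.11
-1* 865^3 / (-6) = 647214625 / 6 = 107869104.17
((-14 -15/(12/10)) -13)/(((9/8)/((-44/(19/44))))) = 611776/171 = 3577.64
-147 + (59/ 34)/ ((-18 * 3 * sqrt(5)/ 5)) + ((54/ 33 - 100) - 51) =-3260/ 11 - 59 * sqrt(5)/ 1836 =-296.44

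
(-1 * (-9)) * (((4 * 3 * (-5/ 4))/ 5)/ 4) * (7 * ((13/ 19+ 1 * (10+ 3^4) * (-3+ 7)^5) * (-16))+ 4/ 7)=9369533115/ 133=70447617.41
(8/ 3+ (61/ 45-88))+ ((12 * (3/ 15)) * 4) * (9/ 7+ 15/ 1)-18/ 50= 113408/ 1575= 72.01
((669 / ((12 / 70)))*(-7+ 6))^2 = 60918025 / 4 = 15229506.25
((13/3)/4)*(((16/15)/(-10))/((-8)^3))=0.00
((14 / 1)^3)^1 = 2744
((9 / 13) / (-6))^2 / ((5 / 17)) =153 / 3380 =0.05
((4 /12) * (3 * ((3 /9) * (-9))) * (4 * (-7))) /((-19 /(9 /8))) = -189 /38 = -4.97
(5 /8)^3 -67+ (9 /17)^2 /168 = -69142389 /1035776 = -66.75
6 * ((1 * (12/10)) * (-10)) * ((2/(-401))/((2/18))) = 1296/401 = 3.23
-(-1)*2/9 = 2/9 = 0.22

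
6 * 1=6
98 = 98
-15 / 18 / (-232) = 5 / 1392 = 0.00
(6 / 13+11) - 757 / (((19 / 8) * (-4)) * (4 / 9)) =94231 / 494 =190.75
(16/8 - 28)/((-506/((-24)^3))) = -179712/253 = -710.32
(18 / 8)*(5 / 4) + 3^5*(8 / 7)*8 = 249147 / 112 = 2224.53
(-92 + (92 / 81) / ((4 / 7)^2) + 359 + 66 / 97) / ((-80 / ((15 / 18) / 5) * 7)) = -8521979 / 105598080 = -0.08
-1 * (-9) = 9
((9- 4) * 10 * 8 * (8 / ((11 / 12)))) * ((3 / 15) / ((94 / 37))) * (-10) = -2748.16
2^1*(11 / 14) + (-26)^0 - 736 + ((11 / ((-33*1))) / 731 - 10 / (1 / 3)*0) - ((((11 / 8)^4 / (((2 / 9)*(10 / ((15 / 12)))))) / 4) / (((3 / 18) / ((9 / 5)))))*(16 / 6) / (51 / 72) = -118503478549 / 157194240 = -753.87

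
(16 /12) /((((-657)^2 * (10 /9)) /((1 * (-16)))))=-32 /719415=-0.00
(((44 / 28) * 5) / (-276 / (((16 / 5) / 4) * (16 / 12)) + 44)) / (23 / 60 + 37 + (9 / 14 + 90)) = -13200 / 46189289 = -0.00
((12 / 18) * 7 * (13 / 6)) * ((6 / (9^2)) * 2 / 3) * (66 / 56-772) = -280579 / 729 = -384.88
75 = 75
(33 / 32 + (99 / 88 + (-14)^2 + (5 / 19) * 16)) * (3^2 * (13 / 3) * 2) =4798521 / 304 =15784.61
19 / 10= 1.90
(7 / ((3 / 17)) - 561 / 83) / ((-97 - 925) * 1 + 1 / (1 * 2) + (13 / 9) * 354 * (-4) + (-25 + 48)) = -16388 / 1515829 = -0.01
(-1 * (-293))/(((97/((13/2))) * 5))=3809/970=3.93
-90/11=-8.18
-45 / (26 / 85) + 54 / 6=-3591 / 26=-138.12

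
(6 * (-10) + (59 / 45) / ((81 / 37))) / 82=-0.72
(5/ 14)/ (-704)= -5/ 9856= -0.00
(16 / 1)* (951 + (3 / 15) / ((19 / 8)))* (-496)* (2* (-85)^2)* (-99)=205152717242880 / 19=10797511433835.79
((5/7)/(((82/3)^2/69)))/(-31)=-3105/1459108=-0.00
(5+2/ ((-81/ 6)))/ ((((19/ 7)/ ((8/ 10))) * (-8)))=-917/ 5130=-0.18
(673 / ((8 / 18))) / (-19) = -6057 / 76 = -79.70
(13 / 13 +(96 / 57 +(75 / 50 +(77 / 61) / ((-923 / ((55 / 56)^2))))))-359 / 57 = -3041357827 / 1437753408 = -2.12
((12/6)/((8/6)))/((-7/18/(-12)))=324/7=46.29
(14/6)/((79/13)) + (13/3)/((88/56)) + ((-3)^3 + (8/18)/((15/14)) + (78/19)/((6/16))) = -27854009/2228985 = -12.50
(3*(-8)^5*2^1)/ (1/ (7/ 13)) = -1376256/ 13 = -105865.85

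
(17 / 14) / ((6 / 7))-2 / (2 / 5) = -43 / 12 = -3.58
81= 81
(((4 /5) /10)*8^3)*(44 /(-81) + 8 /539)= -23621632 /1091475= -21.64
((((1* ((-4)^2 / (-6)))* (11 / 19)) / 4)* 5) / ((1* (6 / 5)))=-275 / 171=-1.61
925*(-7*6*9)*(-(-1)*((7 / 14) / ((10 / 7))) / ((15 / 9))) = -73426.50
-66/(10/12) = -396/5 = -79.20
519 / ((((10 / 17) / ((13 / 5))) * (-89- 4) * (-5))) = 38233 / 7750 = 4.93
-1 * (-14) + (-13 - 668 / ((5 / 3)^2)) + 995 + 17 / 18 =340409 / 450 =756.46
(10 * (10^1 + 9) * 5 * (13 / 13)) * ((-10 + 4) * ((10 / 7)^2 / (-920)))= 14250 / 1127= 12.64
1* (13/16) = 13/16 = 0.81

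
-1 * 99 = -99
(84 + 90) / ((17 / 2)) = 348 / 17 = 20.47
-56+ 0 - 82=-138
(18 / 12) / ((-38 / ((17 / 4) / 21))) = -17 / 2128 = -0.01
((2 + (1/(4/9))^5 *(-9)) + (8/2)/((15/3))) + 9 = -2596789/5120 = -507.19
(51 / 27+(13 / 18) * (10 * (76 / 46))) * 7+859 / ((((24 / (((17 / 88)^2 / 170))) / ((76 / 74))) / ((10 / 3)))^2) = 236762289209268245 / 2447185970921472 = 96.75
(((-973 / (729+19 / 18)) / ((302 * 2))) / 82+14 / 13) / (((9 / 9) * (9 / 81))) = 41002364655 / 4230508412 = 9.69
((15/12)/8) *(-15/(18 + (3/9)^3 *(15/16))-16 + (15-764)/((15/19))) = -37613587/249312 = -150.87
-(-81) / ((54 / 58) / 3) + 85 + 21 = 367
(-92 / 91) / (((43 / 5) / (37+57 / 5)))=-22264 / 3913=-5.69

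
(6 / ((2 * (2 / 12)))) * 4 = 72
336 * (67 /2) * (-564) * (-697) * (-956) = -4230131407488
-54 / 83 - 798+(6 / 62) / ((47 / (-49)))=-96593817 / 120931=-798.75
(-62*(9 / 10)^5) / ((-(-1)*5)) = -1830519 / 250000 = -7.32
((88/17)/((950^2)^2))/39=11/67502205468750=0.00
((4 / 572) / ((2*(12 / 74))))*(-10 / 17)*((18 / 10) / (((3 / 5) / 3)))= -555 / 4862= -0.11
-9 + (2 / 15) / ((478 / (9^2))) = -10728 / 1195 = -8.98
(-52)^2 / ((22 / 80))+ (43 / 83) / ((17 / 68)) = 8979172 / 913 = 9834.80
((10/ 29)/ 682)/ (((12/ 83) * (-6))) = -415/ 712008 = -0.00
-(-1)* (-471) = -471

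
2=2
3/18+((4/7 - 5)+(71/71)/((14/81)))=32/21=1.52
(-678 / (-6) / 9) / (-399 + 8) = -113 / 3519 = -0.03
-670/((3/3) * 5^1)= -134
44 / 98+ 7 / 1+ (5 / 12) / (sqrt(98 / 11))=5 *sqrt(22) / 168+ 365 / 49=7.59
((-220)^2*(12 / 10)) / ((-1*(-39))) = 19360 / 13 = 1489.23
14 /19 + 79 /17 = 1739 /323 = 5.38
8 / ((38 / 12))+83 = 1625 / 19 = 85.53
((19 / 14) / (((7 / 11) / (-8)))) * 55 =-45980 / 49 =-938.37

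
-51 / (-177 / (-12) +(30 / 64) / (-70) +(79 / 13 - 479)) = 17472 / 156967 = 0.11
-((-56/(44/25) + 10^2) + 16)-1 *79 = -1795/11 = -163.18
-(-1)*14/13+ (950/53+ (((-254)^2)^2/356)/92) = 179266456973/1410383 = 127104.81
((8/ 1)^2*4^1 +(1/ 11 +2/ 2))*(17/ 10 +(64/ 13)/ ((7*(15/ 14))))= 1299466/ 2145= 605.81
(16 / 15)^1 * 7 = 112 / 15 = 7.47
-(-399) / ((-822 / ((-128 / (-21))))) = -2.96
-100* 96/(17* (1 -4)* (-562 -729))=-3200/21947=-0.15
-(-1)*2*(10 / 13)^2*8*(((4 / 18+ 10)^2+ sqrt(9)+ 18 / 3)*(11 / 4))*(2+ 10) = 161796800 / 4563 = 35458.43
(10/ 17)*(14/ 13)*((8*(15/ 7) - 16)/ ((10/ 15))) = 240/ 221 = 1.09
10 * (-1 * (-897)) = 8970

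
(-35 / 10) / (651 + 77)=-1 / 208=-0.00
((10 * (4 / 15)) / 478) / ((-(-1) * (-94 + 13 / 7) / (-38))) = 1064 / 462465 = 0.00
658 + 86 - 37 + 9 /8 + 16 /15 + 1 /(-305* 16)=10382563 /14640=709.19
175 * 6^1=1050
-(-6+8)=-2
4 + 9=13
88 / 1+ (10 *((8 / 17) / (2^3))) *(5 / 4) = 3017 / 34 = 88.74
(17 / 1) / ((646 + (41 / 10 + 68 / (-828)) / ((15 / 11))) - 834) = -527850 / 5745913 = -0.09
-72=-72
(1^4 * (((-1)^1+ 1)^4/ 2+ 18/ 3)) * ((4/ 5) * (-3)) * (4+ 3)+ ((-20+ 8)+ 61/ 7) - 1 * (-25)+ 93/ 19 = -49337/ 665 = -74.19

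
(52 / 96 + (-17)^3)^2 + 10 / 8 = 24132248.13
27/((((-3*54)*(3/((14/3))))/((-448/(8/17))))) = 6664/27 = 246.81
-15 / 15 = -1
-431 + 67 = -364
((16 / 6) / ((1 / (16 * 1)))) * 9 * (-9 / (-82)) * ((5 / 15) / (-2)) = -7.02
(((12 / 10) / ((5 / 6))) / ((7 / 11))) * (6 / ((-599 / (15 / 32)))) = -891 / 83860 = -0.01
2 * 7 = 14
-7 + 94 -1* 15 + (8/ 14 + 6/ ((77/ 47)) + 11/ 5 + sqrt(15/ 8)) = sqrt(30)/ 4 + 30197/ 385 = 79.80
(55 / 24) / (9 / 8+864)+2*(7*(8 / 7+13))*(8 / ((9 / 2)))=7308631 / 20763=352.00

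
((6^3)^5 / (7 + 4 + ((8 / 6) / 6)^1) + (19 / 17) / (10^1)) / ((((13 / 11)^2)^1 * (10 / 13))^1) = 87045346194787079 / 2232100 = 38997063838.89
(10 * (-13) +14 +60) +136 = 80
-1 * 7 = -7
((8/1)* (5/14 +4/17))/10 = 282/595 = 0.47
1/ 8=0.12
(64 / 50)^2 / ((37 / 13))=13312 / 23125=0.58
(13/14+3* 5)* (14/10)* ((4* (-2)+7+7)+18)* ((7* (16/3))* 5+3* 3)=523604/5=104720.80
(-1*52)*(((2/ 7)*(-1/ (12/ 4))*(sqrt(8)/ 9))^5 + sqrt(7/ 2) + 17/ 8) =-207.78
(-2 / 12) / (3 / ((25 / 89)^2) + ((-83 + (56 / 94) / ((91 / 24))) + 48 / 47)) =381875 / 100358592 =0.00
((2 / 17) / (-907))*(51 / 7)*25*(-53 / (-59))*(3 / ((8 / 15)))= -0.12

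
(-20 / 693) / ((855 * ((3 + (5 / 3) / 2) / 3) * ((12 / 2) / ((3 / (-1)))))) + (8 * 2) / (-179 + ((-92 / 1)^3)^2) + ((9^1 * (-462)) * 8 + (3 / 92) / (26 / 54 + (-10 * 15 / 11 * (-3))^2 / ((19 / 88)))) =-62868475925649420826625198941 / 1889985448489760856525060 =-33264.00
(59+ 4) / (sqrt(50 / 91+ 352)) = 21*sqrt(2919462) / 10694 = 3.36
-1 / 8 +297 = 2375 / 8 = 296.88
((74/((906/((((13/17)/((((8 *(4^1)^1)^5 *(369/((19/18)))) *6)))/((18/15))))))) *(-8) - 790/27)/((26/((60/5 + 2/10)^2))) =-168174983151526274251/1004041704560394240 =-167.50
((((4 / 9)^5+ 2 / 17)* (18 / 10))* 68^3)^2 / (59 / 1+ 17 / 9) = 1570408702364422144 / 16381668825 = 95863780.37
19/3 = 6.33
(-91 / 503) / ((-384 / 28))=637 / 48288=0.01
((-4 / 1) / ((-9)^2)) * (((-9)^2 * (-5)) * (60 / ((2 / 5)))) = 3000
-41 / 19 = -2.16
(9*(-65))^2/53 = 342225/53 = 6457.08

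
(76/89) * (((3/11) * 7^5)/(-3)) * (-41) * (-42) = -2199565704/979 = -2246747.40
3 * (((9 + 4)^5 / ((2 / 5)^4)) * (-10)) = -3480871875 / 8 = -435108984.38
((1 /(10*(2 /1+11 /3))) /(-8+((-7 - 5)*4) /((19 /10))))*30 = -171 /10744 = -0.02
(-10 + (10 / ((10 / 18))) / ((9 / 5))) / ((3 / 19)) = 0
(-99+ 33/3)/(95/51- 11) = 2244/233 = 9.63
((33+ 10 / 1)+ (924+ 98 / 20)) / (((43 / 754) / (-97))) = -355414111 / 215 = -1653088.89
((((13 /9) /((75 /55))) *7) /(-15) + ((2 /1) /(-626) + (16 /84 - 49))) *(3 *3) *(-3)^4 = -1968878169 /54775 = -35944.83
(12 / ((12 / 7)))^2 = 49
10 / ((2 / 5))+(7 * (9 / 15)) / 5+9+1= 896 / 25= 35.84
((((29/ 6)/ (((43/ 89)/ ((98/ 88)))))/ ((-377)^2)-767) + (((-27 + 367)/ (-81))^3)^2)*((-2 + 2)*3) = 0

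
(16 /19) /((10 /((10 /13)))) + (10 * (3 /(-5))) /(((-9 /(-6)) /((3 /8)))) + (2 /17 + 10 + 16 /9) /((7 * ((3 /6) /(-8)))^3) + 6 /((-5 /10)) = -155.49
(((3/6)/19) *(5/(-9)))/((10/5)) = -5/684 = -0.01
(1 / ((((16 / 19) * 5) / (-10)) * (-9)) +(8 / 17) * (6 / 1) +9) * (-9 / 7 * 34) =-14795 / 28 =-528.39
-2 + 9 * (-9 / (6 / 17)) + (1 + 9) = -443 / 2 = -221.50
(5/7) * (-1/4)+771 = 21583/28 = 770.82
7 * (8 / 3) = 56 / 3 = 18.67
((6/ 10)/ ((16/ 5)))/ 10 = 3/ 160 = 0.02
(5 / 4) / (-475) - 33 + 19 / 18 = -109259 / 3420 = -31.95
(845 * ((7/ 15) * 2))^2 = 5597956/ 9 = 621995.11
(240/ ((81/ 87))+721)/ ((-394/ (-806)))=3550027/ 1773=2002.27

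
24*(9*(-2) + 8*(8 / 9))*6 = -1568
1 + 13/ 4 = 17/ 4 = 4.25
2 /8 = 1 /4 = 0.25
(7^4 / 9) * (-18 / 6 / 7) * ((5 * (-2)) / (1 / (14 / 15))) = 1067.11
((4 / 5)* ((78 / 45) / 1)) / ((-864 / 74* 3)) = -481 / 12150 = -0.04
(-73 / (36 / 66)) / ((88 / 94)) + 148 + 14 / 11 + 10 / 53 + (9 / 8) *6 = 185437 / 13992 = 13.25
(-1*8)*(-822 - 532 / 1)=10832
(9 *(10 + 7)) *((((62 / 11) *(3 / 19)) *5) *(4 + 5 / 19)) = 2902.42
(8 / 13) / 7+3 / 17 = 0.26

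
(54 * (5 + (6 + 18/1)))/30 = 261/5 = 52.20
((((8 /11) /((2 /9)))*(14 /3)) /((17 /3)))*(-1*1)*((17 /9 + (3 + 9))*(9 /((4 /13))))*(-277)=56715750 /187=303292.78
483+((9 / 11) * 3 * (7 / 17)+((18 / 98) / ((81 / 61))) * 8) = 40006166 / 82467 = 485.12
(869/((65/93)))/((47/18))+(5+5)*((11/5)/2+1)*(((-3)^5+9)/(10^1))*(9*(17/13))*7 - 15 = -40022.63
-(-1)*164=164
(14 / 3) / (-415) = -14 / 1245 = -0.01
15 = 15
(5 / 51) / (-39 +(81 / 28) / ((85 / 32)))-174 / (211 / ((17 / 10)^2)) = -1703298203 / 713929050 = -2.39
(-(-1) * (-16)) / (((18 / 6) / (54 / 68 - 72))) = 6456 / 17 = 379.76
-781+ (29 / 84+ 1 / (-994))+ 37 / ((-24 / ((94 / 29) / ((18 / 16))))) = -1222086155 / 1556604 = -785.10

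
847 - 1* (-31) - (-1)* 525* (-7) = -2797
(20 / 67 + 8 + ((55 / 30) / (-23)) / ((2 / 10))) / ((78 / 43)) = 3140849 / 721188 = 4.36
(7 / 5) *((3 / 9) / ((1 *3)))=7 / 45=0.16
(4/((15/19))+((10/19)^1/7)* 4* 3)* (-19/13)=-916/105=-8.72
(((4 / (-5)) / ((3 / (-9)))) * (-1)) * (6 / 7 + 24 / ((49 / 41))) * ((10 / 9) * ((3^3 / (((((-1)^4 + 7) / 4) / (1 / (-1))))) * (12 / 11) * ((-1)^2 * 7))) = 443232 / 77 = 5756.26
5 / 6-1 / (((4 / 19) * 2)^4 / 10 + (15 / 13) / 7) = -5.12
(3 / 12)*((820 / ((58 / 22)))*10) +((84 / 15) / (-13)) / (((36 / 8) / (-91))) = 1026118 / 1305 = 786.30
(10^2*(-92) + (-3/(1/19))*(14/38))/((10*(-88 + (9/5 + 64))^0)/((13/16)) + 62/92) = -5514158/7763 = -710.31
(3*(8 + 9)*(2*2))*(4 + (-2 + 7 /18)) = 1462 /3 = 487.33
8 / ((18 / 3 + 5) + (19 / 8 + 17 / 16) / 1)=128 / 231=0.55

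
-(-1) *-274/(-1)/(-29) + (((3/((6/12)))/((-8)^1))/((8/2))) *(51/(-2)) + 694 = 639701/928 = 689.33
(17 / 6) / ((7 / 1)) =17 / 42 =0.40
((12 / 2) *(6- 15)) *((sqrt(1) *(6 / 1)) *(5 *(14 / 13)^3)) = -4445280 / 2197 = -2023.34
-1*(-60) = 60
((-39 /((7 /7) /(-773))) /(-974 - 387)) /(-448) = 30147 /609728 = 0.05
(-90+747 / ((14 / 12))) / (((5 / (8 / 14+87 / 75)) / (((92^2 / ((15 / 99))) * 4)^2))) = 1456894416041754624 / 153125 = 9514412512925.74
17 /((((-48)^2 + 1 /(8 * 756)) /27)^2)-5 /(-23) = 981290653572101 /4465976287739927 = 0.22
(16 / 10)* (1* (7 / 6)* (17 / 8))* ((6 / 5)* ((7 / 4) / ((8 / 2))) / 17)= 49 / 400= 0.12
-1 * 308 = -308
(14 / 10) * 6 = 8.40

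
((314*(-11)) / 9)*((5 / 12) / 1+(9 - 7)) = -50083 / 54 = -927.46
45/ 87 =15/ 29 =0.52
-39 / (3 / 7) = -91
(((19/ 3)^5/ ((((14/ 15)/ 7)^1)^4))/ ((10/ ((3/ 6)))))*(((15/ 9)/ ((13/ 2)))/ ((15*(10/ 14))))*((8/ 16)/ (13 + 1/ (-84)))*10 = 14851.61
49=49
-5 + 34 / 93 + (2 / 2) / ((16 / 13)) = -5687 / 1488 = -3.82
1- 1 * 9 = -8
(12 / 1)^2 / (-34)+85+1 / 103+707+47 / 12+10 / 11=792.60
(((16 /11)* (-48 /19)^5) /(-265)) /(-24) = -169869312 /7217828585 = -0.02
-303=-303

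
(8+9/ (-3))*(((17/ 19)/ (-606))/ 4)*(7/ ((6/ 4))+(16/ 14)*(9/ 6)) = -5695/ 483588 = -0.01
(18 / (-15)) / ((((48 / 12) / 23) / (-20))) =138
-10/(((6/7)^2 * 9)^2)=-12005/52488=-0.23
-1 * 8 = -8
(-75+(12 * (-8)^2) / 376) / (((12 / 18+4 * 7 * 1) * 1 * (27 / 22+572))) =-113157 / 25486831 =-0.00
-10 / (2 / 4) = -20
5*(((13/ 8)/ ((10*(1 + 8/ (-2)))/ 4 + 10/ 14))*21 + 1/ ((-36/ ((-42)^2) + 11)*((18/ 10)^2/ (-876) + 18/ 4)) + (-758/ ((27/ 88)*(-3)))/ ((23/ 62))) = 11074.39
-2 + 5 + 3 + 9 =15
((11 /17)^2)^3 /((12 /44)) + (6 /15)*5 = 164312585 /72412707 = 2.27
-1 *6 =-6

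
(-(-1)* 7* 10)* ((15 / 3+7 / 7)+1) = 490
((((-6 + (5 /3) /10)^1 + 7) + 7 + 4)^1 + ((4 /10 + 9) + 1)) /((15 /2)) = 677 /225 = 3.01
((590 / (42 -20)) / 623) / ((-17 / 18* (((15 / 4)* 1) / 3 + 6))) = -21240 / 3378529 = -0.01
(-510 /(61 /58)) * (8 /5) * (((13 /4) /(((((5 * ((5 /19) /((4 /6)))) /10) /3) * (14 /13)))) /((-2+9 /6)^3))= 607880832 /2135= 284721.70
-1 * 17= -17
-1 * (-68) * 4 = 272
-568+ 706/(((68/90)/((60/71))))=267524/1207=221.64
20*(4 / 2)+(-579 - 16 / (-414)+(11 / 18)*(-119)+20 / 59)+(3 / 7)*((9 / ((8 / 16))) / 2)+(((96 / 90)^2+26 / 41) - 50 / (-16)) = -140810581931 / 233675400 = -602.59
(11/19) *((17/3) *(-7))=-1309/57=-22.96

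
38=38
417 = 417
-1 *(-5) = 5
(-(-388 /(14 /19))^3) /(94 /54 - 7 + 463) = 1352165207112 /4239137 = 318971.81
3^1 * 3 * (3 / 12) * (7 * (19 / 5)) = 1197 / 20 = 59.85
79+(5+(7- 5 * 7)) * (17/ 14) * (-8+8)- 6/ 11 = 863/ 11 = 78.45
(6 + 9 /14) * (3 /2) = 9.96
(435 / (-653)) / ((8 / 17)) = -7395 / 5224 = -1.42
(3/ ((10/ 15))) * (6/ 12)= 9/ 4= 2.25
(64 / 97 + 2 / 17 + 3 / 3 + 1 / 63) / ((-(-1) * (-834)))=-93151 / 43320879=-0.00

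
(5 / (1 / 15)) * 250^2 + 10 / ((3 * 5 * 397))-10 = 5582800592 / 1191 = 4687490.00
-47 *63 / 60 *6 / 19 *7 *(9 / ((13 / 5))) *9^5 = -11015177607 / 494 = -22297930.38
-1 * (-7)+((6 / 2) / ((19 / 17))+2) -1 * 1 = 203 / 19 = 10.68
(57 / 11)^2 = 3249 / 121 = 26.85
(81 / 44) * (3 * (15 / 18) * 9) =3645 / 88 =41.42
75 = 75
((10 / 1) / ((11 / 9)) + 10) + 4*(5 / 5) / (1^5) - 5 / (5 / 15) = 79 / 11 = 7.18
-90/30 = -3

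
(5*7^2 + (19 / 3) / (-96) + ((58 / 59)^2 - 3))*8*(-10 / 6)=-1217572345 / 375948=-3238.67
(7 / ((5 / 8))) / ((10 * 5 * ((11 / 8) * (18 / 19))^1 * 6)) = 1064 / 37125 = 0.03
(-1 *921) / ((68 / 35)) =-32235 / 68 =-474.04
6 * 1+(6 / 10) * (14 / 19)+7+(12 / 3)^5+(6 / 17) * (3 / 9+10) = 1681359 / 1615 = 1041.09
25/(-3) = -25/3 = -8.33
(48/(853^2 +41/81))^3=7346640384/25589403535735953231625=0.00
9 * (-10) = -90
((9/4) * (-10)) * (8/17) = -180/17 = -10.59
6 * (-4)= -24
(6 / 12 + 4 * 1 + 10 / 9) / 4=101 / 72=1.40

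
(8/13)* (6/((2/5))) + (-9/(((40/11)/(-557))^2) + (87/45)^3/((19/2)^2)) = -214044189570763/1013688000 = -211153.91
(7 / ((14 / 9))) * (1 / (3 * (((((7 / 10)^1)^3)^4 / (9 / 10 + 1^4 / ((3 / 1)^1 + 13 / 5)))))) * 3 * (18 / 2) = 305775000000000 / 96889010407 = 3155.93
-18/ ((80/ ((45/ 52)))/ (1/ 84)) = -27/ 11648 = -0.00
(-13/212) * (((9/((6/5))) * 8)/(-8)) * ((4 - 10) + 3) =-585/424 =-1.38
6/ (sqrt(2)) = 3*sqrt(2) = 4.24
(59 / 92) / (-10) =-59 / 920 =-0.06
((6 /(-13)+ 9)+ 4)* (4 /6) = 326 /39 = 8.36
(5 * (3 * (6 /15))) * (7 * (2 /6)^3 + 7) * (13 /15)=5096 /135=37.75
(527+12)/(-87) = -539/87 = -6.20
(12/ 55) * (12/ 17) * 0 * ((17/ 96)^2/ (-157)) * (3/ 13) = 0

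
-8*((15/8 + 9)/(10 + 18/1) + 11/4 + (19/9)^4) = -33804287/183708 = -184.01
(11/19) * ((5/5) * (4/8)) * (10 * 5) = 275/19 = 14.47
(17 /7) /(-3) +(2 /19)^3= -116435 /144039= -0.81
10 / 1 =10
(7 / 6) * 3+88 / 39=449 / 78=5.76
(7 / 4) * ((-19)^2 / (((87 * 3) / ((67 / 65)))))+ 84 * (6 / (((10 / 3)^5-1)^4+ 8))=16766930656434965199877621 / 6720280116551187097066740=2.49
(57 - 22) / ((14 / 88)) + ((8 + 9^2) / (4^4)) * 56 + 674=29231 / 32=913.47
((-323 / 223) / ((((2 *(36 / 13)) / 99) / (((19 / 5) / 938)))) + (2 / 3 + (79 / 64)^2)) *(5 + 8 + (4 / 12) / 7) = 1835910372269 / 67471165440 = 27.21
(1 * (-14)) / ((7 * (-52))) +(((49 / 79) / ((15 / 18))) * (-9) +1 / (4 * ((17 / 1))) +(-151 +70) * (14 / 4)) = -101313029 / 349180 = -290.15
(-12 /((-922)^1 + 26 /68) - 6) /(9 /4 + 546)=-250136 /22905885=-0.01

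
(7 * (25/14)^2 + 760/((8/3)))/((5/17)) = 1044.89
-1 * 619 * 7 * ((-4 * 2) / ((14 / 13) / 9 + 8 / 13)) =47159.16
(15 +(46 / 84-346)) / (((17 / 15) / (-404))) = 117796.55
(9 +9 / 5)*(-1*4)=-216 / 5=-43.20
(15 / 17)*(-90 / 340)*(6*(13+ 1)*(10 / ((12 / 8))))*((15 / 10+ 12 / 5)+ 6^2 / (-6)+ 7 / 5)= 26460 / 289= 91.56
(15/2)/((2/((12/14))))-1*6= -2.79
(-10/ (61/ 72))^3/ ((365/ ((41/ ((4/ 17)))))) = -13007692800/ 16569613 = -785.03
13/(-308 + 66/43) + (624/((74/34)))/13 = 10732565/487586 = 22.01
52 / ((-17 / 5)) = -260 / 17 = -15.29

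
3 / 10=0.30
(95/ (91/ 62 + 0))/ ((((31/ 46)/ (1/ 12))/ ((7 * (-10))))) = -560.26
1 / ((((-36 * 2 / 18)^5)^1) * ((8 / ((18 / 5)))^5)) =-59049 / 3276800000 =-0.00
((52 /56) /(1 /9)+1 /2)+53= 433 /7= 61.86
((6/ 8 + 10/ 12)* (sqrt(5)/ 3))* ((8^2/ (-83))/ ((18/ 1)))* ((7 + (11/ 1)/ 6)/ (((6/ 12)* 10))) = -4028* sqrt(5)/ 100845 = -0.09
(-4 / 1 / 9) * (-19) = 76 / 9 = 8.44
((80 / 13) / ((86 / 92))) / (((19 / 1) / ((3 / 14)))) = 5520 / 74347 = 0.07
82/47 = 1.74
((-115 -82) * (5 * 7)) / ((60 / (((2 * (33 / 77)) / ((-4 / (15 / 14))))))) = 2955 / 112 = 26.38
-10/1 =-10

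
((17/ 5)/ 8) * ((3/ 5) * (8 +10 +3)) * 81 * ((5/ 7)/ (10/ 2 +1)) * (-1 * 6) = -12393/ 40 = -309.82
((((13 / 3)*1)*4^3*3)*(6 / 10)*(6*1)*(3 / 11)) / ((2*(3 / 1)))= 7488 / 55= 136.15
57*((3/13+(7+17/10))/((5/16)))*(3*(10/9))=352944/65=5429.91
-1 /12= -0.08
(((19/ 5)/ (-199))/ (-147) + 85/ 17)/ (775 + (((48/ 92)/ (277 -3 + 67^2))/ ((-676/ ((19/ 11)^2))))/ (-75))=2047916326064180/ 317418783925974927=0.01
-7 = -7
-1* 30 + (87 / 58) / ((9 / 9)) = -28.50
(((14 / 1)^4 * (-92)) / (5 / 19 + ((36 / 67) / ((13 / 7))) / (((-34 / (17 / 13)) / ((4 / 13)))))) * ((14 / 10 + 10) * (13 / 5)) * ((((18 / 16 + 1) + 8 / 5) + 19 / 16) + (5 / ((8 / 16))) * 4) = -1644802938356217276 / 90802375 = -18114096006.37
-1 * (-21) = 21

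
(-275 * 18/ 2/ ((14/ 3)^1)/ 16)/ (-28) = 7425/ 6272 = 1.18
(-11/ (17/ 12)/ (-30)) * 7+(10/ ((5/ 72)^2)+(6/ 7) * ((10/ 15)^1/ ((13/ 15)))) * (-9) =-18666.52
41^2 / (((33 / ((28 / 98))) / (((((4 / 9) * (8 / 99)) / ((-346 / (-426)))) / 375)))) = 7638464 / 4450879125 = 0.00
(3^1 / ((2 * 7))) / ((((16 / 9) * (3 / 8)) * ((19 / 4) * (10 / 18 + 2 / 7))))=81 / 1007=0.08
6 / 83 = 0.07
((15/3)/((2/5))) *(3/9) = 4.17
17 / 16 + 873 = 13985 / 16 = 874.06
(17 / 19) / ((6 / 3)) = 17 / 38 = 0.45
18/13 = 1.38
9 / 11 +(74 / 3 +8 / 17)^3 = 23178169307 / 1459161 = 15884.59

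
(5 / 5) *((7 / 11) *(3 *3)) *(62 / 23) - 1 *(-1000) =256906 / 253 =1015.44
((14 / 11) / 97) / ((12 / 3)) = 7 / 2134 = 0.00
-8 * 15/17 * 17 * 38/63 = -1520/21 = -72.38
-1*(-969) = 969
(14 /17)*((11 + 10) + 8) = 23.88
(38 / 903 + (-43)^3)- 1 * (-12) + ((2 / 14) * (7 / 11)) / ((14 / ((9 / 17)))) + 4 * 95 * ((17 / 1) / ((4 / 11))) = -20847563687 / 337722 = -61729.95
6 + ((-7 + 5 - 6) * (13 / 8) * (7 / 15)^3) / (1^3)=4.68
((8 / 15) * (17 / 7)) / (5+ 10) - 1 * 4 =-6164 / 1575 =-3.91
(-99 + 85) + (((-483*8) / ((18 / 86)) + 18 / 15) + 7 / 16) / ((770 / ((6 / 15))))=-990757 / 42000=-23.59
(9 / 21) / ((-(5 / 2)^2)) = -12 / 175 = -0.07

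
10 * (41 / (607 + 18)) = 0.66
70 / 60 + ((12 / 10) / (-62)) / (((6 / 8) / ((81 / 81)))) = 1061 / 930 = 1.14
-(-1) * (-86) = -86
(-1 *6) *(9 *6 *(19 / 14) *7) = -3078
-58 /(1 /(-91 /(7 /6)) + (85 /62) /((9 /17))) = -105183 /4673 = -22.51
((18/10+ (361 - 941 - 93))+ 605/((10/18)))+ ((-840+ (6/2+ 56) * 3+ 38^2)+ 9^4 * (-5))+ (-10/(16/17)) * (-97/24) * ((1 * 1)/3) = -90984631/2880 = -31591.89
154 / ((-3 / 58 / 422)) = -3769304 / 3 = -1256434.67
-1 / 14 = -0.07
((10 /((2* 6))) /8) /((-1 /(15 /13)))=-25 /208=-0.12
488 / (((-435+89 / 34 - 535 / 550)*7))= -456280 / 2836309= -0.16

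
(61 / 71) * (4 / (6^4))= 61 / 23004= 0.00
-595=-595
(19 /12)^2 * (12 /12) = 2.51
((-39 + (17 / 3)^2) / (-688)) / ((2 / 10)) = 155 / 3096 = 0.05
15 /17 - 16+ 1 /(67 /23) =-16828 /1139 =-14.77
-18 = -18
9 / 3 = 3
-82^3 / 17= -551368 / 17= -32433.41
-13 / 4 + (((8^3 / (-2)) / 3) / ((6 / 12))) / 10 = -1219 / 60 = -20.32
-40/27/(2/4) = -80/27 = -2.96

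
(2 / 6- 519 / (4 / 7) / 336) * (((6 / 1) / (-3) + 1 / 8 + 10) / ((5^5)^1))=-1183 / 192000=-0.01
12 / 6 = 2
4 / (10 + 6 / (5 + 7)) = 8 / 21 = 0.38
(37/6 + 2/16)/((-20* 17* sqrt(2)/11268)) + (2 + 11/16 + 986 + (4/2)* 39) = 17067/16 - 141789* sqrt(2)/1360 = 919.25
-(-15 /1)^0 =-1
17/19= 0.89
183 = 183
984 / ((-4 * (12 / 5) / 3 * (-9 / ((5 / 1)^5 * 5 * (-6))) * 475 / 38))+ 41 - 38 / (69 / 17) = -17679067 / 69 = -256218.36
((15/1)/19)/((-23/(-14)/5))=1050/437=2.40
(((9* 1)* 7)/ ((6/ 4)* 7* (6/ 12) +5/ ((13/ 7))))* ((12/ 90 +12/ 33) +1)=38532/ 3245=11.87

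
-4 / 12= -1 / 3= -0.33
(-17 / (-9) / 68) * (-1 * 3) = -1 / 12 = -0.08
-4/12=-0.33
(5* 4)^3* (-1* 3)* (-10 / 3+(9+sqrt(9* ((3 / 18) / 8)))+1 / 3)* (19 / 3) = -977817.93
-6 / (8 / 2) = -1.50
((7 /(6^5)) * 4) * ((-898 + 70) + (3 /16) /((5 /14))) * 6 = -77231 /4320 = -17.88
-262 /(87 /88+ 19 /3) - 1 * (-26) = -18910 /1933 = -9.78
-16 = -16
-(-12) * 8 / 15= 32 / 5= 6.40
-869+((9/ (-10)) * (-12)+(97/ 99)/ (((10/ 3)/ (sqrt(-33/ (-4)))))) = -4291/ 5+97 * sqrt(33)/ 660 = -857.36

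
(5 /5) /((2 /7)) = 3.50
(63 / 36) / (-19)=-7 / 76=-0.09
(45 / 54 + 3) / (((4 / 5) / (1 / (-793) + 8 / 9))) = 728525 / 171288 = 4.25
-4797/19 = -252.47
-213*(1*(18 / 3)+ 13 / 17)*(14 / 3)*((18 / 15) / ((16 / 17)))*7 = -240051 / 4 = -60012.75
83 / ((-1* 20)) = -83 / 20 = -4.15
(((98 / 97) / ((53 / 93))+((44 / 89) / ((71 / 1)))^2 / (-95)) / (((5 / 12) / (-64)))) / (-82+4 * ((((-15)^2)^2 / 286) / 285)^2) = 3.38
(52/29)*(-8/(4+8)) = -104/87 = -1.20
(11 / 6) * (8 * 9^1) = 132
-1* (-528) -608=-80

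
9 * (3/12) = 9/4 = 2.25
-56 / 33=-1.70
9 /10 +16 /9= 241 /90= 2.68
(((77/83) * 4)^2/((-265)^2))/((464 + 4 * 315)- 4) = 0.00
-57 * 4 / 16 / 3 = -4.75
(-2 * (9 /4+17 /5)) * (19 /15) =-2147 /150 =-14.31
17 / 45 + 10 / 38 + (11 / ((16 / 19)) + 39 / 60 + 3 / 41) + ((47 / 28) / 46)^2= 167809274495 / 11630856384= 14.43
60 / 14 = 30 / 7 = 4.29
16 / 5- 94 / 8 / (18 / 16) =-326 / 45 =-7.24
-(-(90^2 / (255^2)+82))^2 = -563302756 / 83521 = -6744.44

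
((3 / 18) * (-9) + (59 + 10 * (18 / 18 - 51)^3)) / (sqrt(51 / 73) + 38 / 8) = -6934680990 / 25537 + 19999080 * sqrt(3723) / 25537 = -223769.80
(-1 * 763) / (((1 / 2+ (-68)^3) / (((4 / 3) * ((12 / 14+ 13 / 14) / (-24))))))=-2725 / 11319534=-0.00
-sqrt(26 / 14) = -sqrt(91) / 7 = -1.36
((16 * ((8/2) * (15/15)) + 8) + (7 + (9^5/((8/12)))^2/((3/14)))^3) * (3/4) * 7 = 8244274857251192348853347893182471/32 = 257633589289099760901667100000000.00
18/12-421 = -839/2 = -419.50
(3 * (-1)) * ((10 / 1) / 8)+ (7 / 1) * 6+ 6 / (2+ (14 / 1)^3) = 210081 / 5492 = 38.25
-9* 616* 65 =-360360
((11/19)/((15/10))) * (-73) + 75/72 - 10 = -16933/456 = -37.13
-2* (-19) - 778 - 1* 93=-833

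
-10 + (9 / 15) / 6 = -99 / 10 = -9.90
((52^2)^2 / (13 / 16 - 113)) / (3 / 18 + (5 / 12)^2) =-16845963264 / 87955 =-191529.34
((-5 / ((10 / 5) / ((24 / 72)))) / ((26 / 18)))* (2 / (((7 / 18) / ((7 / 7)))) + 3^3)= -3375 / 182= -18.54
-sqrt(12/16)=-sqrt(3)/2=-0.87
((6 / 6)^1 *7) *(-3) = -21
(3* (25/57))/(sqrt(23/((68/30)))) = 5* sqrt(11730)/1311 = 0.41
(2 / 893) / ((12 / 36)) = 6 / 893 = 0.01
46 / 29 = 1.59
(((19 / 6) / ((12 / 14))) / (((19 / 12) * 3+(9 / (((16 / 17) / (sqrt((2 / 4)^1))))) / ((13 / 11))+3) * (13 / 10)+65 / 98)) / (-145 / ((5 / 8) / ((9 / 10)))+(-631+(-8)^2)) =-219461278400 / 257448816463689+11943054200 * sqrt(2) / 28605424051521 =-0.00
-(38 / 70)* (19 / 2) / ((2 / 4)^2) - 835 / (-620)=-83683 / 4340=-19.28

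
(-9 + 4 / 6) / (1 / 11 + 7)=-275 / 234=-1.18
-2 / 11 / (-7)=2 / 77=0.03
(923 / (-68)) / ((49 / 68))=-923 / 49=-18.84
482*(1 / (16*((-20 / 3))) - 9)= -694803 / 160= -4342.52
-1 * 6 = -6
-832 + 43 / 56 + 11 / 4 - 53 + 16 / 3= -147193 / 168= -876.15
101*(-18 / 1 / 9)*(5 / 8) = -126.25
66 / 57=22 / 19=1.16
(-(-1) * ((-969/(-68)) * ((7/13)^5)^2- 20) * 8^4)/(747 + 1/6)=-109.48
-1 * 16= -16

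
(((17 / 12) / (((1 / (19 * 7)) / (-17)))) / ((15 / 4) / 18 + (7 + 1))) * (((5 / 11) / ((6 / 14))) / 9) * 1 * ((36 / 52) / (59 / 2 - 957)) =153748 / 4479189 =0.03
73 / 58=1.26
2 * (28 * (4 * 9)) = 2016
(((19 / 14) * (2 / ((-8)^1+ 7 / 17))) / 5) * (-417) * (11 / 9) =493867 / 13545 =36.46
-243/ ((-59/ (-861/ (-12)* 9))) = 627669/ 236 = 2659.61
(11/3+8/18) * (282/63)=3478/189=18.40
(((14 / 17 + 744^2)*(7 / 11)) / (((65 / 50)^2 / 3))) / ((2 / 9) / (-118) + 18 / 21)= 6677510956200 / 9133267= 731119.65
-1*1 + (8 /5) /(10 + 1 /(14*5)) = -589 /701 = -0.84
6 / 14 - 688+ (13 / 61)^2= -17907990 / 26047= -687.53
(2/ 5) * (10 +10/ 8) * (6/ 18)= 3/ 2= 1.50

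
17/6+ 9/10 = 56/15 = 3.73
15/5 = 3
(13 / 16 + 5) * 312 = 3627 / 2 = 1813.50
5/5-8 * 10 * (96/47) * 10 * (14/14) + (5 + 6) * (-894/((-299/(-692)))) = -342790163/14053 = -24392.67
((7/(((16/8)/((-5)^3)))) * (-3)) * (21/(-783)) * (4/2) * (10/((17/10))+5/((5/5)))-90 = -1266235/1479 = -856.14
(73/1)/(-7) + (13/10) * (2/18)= -6479/630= -10.28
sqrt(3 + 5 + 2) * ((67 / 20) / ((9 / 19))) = 1273 * sqrt(10) / 180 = 22.36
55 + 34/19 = 1079/19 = 56.79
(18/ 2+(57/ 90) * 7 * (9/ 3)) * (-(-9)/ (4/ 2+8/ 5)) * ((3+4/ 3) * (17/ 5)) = 49283/ 60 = 821.38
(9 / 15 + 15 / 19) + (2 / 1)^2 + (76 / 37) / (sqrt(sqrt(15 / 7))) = 76 * 15^(3 / 4) * 7^(1 / 4) / 555 + 512 / 95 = 7.09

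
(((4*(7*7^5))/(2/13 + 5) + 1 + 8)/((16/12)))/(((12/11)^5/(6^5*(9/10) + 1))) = 34484873041894297/111144960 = 310269336.93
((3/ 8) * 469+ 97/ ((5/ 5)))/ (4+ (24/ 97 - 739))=-211751/ 570168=-0.37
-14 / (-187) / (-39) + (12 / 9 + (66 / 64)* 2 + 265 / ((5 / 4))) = 25133885 / 116688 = 215.39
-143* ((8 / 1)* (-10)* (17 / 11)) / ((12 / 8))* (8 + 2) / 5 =70720 / 3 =23573.33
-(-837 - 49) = 886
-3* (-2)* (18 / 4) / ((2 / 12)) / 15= 54 / 5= 10.80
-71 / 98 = -0.72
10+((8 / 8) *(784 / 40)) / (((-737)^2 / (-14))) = 27157078 / 2715845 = 10.00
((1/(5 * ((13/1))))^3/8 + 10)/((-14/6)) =-65910003/15379000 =-4.29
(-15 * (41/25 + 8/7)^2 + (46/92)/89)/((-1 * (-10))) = -126642121/10902500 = -11.62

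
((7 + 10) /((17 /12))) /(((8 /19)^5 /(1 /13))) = 7428297 /106496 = 69.75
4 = 4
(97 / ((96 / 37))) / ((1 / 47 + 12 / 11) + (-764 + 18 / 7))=-12988591 / 264152160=-0.05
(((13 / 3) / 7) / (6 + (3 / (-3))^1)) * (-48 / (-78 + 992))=-0.01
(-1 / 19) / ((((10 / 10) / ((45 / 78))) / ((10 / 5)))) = -15 / 247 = -0.06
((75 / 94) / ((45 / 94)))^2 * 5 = 125 / 9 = 13.89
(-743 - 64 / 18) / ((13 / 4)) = -26876 / 117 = -229.71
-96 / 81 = -32 / 27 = -1.19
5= 5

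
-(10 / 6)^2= -25 / 9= -2.78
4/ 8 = 1/ 2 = 0.50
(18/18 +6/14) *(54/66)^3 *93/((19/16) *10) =1084752/177023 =6.13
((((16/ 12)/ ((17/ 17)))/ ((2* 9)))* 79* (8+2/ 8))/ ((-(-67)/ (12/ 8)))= 1.08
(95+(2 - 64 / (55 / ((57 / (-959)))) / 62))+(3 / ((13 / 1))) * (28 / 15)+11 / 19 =39583484326 / 403868465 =98.01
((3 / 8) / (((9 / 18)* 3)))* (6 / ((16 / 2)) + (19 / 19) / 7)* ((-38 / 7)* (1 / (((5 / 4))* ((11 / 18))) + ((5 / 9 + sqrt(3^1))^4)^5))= -61156584160198669094392713655 / 6552981682431684623739-356652989875173970890560000* sqrt(3) / 66191734165976612361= -18665236.51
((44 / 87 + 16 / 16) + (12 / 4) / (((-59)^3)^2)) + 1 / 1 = 9195356333999 / 3669706426767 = 2.51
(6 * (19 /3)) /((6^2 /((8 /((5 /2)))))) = 152 /45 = 3.38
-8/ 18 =-4/ 9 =-0.44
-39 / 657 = -13 / 219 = -0.06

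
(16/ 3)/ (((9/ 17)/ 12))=1088/ 9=120.89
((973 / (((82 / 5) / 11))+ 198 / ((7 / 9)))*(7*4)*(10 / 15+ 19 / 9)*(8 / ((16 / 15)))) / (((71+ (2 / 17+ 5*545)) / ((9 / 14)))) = 3319647375 / 27284516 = 121.67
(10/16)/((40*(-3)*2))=-1/384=-0.00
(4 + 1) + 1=6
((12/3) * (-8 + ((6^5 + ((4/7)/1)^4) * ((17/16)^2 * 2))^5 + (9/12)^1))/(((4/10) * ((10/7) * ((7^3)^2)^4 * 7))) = 136304802065861677305277317458354799475275/15653581447109198022415550227739470234624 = 8.71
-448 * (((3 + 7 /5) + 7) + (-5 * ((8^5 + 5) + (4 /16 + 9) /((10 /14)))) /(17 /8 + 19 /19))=587396544 /25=23495861.76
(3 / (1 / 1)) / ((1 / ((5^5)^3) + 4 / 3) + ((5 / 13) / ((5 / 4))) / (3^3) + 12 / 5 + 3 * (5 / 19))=0.66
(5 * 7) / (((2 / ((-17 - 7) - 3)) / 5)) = -4725 / 2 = -2362.50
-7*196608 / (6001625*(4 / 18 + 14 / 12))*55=-38928384 / 4286875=-9.08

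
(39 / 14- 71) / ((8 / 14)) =-955 / 8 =-119.38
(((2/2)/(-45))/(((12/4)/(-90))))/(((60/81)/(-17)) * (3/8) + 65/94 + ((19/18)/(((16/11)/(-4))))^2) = 2761344/37697599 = 0.07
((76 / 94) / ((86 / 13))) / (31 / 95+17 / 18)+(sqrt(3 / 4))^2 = 14864379 / 17566532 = 0.85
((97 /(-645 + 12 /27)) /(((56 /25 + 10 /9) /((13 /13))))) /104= -196425 /454891216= -0.00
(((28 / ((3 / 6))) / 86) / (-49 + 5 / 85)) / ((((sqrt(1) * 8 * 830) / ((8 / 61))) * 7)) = -17 / 452834720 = -0.00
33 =33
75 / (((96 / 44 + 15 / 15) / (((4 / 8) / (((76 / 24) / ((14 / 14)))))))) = 495 / 133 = 3.72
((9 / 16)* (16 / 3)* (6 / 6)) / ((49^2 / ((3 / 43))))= 9 / 103243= 0.00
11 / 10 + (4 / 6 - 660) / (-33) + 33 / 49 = 1055251 / 48510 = 21.75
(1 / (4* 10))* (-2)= -1 / 20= -0.05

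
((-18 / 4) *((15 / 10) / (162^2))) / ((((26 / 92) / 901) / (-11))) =227953 / 25272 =9.02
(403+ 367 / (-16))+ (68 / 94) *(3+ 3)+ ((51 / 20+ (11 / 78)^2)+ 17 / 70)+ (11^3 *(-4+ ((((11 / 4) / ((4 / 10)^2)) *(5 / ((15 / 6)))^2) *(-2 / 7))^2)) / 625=42047878677083 / 35028630000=1200.39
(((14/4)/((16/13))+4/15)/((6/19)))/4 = 28367/11520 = 2.46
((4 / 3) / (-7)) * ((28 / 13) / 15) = -16 / 585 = -0.03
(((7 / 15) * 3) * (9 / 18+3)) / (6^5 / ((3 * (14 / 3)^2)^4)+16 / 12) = 3389702988 / 922663405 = 3.67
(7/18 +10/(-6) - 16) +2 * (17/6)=-209/18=-11.61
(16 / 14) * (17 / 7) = 136 / 49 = 2.78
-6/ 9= -2/ 3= -0.67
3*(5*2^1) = 30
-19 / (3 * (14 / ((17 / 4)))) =-323 / 168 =-1.92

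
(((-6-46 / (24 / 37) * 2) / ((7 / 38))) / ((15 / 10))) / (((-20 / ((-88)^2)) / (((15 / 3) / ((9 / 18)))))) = 130509632 / 63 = 2071581.46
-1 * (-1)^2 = -1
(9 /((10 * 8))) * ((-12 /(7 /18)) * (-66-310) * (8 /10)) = 182736 /175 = 1044.21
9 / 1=9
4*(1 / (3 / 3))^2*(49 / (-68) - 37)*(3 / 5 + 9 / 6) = -10773 / 34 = -316.85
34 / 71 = 0.48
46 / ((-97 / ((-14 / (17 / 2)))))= 1288 / 1649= 0.78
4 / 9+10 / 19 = 166 / 171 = 0.97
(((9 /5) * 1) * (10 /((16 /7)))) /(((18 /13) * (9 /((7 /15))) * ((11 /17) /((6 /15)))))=10829 /59400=0.18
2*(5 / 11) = 0.91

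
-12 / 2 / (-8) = 3 / 4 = 0.75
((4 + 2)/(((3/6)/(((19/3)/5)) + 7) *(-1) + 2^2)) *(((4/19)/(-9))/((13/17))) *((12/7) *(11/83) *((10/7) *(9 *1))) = 359040/2273453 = 0.16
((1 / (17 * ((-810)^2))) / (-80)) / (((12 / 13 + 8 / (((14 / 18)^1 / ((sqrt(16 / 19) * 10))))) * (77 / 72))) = -0.00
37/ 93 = 0.40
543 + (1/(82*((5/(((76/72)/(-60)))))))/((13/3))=543.00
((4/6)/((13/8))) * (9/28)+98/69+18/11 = 220228/69069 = 3.19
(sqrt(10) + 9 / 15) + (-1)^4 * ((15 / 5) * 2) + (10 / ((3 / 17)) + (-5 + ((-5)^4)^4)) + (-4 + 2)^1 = 152587890684.43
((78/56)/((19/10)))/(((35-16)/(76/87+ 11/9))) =35555/439698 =0.08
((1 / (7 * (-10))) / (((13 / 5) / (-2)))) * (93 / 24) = 31 / 728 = 0.04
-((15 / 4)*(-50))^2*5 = -703125 / 4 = -175781.25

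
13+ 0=13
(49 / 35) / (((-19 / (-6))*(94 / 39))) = 819 / 4465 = 0.18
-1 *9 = -9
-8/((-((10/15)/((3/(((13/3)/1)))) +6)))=54/47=1.15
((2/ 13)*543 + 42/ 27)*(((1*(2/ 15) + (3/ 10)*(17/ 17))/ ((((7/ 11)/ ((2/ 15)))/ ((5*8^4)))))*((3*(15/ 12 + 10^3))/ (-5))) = -9980850176/ 105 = -95055715.96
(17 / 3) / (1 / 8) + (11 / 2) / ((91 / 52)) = 1018 / 21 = 48.48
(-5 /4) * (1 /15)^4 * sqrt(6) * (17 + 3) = -sqrt(6) /2025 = -0.00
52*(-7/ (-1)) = 364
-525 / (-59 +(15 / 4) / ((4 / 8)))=1050 / 103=10.19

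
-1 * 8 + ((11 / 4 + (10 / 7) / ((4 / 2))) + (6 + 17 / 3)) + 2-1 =683 / 84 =8.13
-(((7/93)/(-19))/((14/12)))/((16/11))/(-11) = -1/4712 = -0.00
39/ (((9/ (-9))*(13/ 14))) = -42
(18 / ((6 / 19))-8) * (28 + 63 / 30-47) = -8281 / 10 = -828.10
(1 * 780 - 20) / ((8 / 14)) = 1330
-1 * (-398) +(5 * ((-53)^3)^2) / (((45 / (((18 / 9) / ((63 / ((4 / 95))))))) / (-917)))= -23228247400582 / 7695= -3018615646.60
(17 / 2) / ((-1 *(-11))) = 17 / 22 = 0.77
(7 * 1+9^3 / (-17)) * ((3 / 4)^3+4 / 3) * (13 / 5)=-267241 / 1632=-163.75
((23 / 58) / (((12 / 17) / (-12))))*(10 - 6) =-782 / 29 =-26.97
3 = 3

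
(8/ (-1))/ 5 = -8/ 5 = -1.60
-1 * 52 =-52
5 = 5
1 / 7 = 0.14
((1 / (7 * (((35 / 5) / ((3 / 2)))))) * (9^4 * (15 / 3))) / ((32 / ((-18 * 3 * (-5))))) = 13286025 / 1568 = 8473.23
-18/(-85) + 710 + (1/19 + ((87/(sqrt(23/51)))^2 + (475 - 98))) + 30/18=1991607088/111435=17872.37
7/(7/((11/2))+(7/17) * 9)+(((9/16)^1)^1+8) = 21213/2128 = 9.97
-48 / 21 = -16 / 7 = -2.29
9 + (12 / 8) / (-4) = 69 / 8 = 8.62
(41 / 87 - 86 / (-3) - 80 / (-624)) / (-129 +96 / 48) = -33100 / 143637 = -0.23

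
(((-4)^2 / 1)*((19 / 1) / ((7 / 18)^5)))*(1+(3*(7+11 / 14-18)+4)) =-103109946624 / 117649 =-876420.09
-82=-82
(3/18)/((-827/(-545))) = 545/4962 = 0.11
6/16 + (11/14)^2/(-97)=0.37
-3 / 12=-1 / 4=-0.25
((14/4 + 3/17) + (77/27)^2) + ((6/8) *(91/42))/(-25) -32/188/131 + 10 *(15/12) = 369969638287/15260740200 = 24.24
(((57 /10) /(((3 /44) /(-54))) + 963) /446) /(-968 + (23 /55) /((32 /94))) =1562616 /189719257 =0.01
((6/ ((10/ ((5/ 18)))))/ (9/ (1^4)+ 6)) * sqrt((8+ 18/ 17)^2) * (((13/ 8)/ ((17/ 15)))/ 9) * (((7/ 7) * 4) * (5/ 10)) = 1001/ 31212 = 0.03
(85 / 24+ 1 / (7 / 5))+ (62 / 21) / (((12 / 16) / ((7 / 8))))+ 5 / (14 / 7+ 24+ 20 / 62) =7.89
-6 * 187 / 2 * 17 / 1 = -9537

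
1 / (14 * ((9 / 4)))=2 / 63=0.03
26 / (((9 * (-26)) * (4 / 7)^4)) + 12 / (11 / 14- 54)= -2175817 / 1716480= -1.27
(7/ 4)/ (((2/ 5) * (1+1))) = 35/ 16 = 2.19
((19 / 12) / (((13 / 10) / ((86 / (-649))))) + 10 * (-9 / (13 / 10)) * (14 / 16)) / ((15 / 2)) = -47303 / 5841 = -8.10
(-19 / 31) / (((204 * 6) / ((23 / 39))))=-437 / 1479816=-0.00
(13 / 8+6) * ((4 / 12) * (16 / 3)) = 122 / 9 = 13.56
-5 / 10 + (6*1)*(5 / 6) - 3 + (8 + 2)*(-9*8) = -1437 / 2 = -718.50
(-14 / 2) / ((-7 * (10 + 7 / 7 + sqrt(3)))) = 11 / 118 - sqrt(3) / 118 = 0.08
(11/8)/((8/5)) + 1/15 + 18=18169/960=18.93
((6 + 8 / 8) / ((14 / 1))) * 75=75 / 2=37.50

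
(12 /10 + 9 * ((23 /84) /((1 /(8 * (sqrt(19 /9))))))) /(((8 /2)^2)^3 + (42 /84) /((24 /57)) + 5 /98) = 1568 /5353725 + 5152 * sqrt(19) /3212235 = 0.01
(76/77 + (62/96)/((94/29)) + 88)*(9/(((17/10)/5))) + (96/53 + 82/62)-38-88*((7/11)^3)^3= 73259222454964427741/31516925613030704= 2324.44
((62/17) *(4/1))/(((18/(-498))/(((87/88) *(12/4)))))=-223851/187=-1197.06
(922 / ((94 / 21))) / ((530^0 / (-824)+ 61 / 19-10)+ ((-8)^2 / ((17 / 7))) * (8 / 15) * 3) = 4294362520 / 737497821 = 5.82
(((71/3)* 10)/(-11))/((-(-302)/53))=-18815/4983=-3.78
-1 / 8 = -0.12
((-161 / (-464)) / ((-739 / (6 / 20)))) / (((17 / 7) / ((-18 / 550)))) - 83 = -1330522173571 / 16030388000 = -83.00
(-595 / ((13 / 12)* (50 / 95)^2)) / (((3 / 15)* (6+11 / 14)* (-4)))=47481 / 130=365.24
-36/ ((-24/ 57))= 171/ 2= 85.50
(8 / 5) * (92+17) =872 / 5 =174.40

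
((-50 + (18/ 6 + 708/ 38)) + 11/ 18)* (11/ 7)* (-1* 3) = 104423/ 798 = 130.86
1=1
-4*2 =-8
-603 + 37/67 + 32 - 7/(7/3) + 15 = -37416/67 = -558.45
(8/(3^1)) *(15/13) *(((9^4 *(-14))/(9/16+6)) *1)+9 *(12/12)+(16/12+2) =-1679135/39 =-43054.74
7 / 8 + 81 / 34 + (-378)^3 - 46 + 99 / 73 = -536213199941 / 9928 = -54010193.39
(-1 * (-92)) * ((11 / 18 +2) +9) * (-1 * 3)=-9614 / 3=-3204.67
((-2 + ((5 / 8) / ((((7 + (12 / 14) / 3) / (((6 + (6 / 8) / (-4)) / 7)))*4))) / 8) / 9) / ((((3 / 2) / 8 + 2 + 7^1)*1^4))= -139109 / 5757696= -0.02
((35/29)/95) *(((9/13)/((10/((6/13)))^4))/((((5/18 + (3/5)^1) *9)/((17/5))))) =173502/10101258123125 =0.00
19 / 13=1.46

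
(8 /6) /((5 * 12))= 1 /45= 0.02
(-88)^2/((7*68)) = 1936/119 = 16.27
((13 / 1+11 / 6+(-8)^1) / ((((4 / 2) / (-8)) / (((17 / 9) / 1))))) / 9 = -1394 / 243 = -5.74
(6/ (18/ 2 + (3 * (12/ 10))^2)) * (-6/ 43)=-100/ 2623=-0.04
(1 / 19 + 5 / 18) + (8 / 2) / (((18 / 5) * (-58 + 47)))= 863 / 3762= 0.23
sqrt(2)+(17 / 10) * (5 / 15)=17 / 30+sqrt(2)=1.98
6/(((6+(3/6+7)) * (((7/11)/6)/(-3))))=-88/7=-12.57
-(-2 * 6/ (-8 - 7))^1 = -4/ 5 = -0.80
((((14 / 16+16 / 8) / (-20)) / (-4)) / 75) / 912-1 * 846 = -37034495977 / 43776000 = -846.00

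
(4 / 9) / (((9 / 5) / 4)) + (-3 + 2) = -0.01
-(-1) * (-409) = -409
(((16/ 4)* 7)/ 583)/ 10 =0.00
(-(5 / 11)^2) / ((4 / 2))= -25 / 242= -0.10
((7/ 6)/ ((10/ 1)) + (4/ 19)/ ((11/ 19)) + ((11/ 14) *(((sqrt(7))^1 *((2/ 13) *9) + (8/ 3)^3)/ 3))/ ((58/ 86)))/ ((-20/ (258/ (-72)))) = 20339 *sqrt(7)/ 211120 + 1220203991/ 868190400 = 1.66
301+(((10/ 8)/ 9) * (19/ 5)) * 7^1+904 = 43513/ 36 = 1208.69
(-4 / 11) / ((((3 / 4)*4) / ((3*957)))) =-348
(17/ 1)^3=4913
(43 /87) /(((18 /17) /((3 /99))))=731 /51678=0.01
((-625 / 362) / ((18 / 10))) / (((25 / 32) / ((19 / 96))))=-2375 / 9774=-0.24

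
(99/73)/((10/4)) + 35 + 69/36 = 164071/4380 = 37.46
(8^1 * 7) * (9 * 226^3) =5817760704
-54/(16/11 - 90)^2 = -0.01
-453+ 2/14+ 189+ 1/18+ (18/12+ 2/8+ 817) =139847/252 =554.95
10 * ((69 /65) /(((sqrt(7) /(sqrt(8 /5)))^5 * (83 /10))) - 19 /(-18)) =10.59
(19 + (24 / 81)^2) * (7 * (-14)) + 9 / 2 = -2720779 / 1458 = -1866.10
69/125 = 0.55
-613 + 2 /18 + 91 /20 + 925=316.66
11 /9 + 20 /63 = 1.54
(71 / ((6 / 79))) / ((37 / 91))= 510419 / 222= 2299.18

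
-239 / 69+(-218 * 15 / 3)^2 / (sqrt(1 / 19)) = -239 / 69+1188100 * sqrt(19) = 5178804.37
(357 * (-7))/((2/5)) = -12495/2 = -6247.50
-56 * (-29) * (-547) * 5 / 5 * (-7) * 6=37309776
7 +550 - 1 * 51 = 506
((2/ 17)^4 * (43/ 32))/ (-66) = -43/ 11024772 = -0.00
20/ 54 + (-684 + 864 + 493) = 18181/ 27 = 673.37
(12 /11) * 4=48 /11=4.36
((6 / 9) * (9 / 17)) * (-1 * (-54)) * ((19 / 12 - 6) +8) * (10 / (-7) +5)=243.91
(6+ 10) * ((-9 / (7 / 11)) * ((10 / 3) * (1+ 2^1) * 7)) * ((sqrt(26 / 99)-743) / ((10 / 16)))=18830592-768 * sqrt(286)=18817603.94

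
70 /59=1.19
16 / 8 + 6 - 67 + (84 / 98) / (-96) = -6609 / 112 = -59.01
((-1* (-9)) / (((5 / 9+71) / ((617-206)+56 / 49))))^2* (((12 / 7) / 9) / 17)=18202893075 / 604581404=30.11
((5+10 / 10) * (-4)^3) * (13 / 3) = -1664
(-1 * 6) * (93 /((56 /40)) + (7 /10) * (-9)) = -12627 /35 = -360.77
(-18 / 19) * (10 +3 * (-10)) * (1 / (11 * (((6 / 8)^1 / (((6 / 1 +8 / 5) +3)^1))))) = 24.34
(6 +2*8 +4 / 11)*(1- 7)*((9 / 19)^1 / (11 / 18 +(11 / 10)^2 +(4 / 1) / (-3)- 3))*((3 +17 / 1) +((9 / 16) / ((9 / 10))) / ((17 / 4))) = 4094793000 / 8033333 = 509.73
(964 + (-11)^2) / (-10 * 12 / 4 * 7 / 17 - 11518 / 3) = -55335 / 196436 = -0.28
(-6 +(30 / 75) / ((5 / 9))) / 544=-33 / 3400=-0.01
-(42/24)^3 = -343/64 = -5.36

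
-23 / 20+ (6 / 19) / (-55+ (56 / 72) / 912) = -10434799 / 9028660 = -1.16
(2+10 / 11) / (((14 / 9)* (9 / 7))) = 16 / 11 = 1.45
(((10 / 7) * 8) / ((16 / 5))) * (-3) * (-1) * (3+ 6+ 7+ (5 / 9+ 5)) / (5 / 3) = 970 / 7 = 138.57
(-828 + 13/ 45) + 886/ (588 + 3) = -7324369/ 8865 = -826.21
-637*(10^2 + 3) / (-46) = 65611 / 46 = 1426.33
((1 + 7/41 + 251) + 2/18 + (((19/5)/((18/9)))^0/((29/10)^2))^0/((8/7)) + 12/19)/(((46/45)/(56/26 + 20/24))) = 741.63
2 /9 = 0.22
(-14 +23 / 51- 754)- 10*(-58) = -9565 / 51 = -187.55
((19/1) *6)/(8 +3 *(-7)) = -114/13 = -8.77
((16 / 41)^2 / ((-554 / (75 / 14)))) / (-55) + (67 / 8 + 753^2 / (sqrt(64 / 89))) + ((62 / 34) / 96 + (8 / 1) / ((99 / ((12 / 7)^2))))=668652.66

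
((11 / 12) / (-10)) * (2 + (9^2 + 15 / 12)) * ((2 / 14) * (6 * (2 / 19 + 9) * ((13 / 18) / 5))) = -8.71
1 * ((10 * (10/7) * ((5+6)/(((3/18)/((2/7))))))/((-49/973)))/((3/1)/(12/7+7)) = -37307600/2401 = -15538.36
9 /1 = 9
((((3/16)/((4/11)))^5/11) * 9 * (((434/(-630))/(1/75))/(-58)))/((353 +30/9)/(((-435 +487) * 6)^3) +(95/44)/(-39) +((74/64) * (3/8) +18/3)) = 3238453966426965/777565110871785472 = 0.00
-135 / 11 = -12.27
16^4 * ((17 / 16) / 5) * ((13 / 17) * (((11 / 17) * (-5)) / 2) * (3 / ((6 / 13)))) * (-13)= 24747008 / 17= 1455706.35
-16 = -16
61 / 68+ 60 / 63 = 2641 / 1428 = 1.85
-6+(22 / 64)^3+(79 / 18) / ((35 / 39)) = -3677717 / 3440640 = -1.07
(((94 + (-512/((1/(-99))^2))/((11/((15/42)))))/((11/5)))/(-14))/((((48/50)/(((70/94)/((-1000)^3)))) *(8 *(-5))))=569911/5558784000000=0.00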